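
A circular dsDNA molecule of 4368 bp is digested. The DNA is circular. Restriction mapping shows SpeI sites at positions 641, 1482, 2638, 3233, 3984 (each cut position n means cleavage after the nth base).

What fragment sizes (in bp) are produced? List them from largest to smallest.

Circular molecule, 5 cuts → 5 fragments:
  1482 − 641 = 841 bp
  2638 − 1482 = 1156 bp
  3233 − 2638 = 595 bp
  3984 − 3233 = 751 bp
  wrap: 4368 − 3984 + 641 = 1025 bp
Sorted largest to smallest: 1156, 1025, 841, 751, 595 bp.

1156, 1025, 841, 751, 595 bp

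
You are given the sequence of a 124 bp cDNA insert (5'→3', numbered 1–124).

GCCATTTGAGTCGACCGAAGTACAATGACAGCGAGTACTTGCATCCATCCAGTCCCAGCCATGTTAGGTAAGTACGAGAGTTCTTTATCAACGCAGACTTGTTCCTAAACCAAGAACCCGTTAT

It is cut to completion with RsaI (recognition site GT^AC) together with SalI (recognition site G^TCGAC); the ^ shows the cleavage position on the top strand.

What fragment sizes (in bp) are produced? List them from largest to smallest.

RsaI sites (GTAC) start at positions 20, 35, 72.
RsaI cuts after base 2 of each site, so after positions 21, 36, 73.
The SalI site (GTCGAC) starts at position 10.
SalI cuts after the first base of each site, so after position 10.
Combined cut positions: 10, 21, 36, 73.
Linear molecule, 4 cuts → 5 fragments:
  1–10 → 10 bp
  11–21 → 11 bp
  22–36 → 15 bp
  37–73 → 37 bp
  74–124 → 51 bp
Sorted largest to smallest: 51, 37, 15, 11, 10 bp.

51, 37, 15, 11, 10 bp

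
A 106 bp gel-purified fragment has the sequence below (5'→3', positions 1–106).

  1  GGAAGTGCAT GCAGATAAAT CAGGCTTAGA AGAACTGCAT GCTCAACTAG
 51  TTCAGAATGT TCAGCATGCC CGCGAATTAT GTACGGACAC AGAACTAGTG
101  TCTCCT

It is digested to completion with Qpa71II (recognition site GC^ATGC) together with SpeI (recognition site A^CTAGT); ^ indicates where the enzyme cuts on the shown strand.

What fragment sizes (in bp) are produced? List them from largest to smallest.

30, 29, 19, 12, 8, 8 bp

Qpa71II sites (GCATGC) start at positions 7, 37, 64.
Qpa71II cuts after base 2 of each site, so after positions 8, 38, 65.
SpeI sites (ACTAGT) start at positions 46, 94.
SpeI cuts after the first base of each site, so after positions 46, 94.
Combined cut positions: 8, 38, 46, 65, 94.
Linear molecule, 5 cuts → 6 fragments:
  1–8 → 8 bp
  9–38 → 30 bp
  39–46 → 8 bp
  47–65 → 19 bp
  66–94 → 29 bp
  95–106 → 12 bp
Sorted largest to smallest: 30, 29, 19, 12, 8, 8 bp.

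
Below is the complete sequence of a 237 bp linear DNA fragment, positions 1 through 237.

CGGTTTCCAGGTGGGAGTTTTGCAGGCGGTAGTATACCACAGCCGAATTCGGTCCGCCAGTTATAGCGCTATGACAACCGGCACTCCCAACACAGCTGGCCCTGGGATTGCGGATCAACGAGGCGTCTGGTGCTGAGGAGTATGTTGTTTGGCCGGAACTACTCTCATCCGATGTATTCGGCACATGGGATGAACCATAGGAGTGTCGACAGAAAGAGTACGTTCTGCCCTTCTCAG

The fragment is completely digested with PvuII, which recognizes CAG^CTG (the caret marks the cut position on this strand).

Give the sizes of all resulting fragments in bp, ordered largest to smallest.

142, 95 bp

The PvuII site (CAGCTG) starts at position 93.
PvuII cuts after base 3 of each site, so after position 95.
Linear molecule, 1 cut → 2 fragments:
  1–95 → 95 bp
  96–237 → 142 bp
Sorted largest to smallest: 142, 95 bp.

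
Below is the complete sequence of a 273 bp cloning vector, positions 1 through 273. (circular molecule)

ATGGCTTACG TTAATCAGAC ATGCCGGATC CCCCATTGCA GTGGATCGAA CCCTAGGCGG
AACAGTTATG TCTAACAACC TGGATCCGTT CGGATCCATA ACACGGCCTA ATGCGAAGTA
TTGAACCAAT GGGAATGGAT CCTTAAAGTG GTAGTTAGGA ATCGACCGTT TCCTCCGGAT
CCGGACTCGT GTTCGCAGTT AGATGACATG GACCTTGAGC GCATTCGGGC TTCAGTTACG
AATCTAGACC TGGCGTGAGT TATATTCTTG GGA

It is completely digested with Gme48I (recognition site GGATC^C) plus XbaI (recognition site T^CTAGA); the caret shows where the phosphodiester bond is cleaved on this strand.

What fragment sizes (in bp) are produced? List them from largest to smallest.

Gme48I sites (GGATCC) start at positions 26, 82, 92, 137, 177.
Gme48I cuts after base 5 of each site (before the last base), so after positions 30, 86, 96, 141, 181.
The XbaI site (TCTAGA) starts at position 243.
XbaI cuts after the first base of each site, so after position 243.
Combined cut positions: 30, 86, 96, 141, 181, 243.
Circular molecule, 6 cuts → 6 fragments:
  31–86 → 56 bp
  87–96 → 10 bp
  97–141 → 45 bp
  142–181 → 40 bp
  182–243 → 62 bp
  244–273 then 1–30 → 30 + 30 = 60 bp
Sorted largest to smallest: 62, 60, 56, 45, 40, 10 bp.

62, 60, 56, 45, 40, 10 bp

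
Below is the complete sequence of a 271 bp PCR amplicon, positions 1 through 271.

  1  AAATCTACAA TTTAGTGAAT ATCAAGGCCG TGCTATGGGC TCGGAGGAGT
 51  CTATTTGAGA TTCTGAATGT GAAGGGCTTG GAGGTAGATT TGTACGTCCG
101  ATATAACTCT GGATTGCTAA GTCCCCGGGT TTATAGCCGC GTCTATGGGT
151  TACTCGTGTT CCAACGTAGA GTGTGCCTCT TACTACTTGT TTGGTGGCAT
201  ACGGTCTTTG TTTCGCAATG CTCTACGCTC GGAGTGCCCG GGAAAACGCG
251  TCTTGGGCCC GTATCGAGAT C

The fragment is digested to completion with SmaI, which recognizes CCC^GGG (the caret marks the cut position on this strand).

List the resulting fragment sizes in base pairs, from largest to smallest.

126, 113, 32 bp

SmaI sites (CCCGGG) start at positions 124, 237.
SmaI cuts after base 3 of each site, so after positions 126, 239.
Linear molecule, 2 cuts → 3 fragments:
  1–126 → 126 bp
  127–239 → 113 bp
  240–271 → 32 bp
Sorted largest to smallest: 126, 113, 32 bp.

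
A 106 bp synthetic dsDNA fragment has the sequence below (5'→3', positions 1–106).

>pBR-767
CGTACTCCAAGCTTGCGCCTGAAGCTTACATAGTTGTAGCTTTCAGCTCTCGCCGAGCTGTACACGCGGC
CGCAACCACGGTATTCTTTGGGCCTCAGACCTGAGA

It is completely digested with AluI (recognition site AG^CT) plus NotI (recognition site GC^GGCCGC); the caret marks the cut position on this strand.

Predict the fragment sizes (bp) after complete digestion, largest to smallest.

39, 15, 13, 11, 11, 10, 7 bp

AluI sites (AGCT) start at positions 10, 23, 38, 45, 56.
AluI cuts after base 2 of each site, so after positions 11, 24, 39, 46, 57.
The NotI site (GCGGCCGC) starts at position 66.
NotI cuts after base 2 of each site, so after position 67.
Combined cut positions: 11, 24, 39, 46, 57, 67.
Linear molecule, 6 cuts → 7 fragments:
  1–11 → 11 bp
  12–24 → 13 bp
  25–39 → 15 bp
  40–46 → 7 bp
  47–57 → 11 bp
  58–67 → 10 bp
  68–106 → 39 bp
Sorted largest to smallest: 39, 15, 13, 11, 11, 10, 7 bp.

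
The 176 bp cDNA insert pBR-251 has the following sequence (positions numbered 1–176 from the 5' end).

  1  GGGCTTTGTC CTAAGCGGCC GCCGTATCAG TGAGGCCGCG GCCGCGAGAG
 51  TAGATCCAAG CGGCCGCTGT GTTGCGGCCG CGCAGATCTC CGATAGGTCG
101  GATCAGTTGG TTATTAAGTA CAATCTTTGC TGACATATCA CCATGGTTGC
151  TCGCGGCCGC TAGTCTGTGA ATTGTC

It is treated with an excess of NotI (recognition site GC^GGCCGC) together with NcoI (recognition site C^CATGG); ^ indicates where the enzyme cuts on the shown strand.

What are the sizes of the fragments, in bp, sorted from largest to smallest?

NotI sites (GCGGCCGC) start at positions 15, 38, 60, 74, 153.
NotI cuts after base 2 of each site, so after positions 16, 39, 61, 75, 154.
The NcoI site (CCATGG) starts at position 141.
NcoI cuts after the first base of each site, so after position 141.
Combined cut positions: 16, 39, 61, 75, 141, 154.
Linear molecule, 6 cuts → 7 fragments:
  1–16 → 16 bp
  17–39 → 23 bp
  40–61 → 22 bp
  62–75 → 14 bp
  76–141 → 66 bp
  142–154 → 13 bp
  155–176 → 22 bp
Sorted largest to smallest: 66, 23, 22, 22, 16, 14, 13 bp.

66, 23, 22, 22, 16, 14, 13 bp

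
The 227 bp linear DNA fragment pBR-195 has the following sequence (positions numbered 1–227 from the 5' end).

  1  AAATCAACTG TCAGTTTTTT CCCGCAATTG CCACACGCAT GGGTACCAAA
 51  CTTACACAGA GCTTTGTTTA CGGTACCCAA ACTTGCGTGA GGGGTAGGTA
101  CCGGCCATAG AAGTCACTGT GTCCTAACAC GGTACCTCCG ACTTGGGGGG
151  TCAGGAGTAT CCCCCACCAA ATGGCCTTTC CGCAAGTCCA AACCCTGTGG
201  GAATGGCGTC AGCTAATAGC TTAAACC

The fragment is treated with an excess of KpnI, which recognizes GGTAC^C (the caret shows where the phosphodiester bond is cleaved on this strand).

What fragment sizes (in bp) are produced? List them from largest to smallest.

92, 46, 34, 30, 25 bp

KpnI sites (GGTACC) start at positions 42, 72, 97, 131.
KpnI cuts after base 5 of each site (before the last base), so after positions 46, 76, 101, 135.
Linear molecule, 4 cuts → 5 fragments:
  1–46 → 46 bp
  47–76 → 30 bp
  77–101 → 25 bp
  102–135 → 34 bp
  136–227 → 92 bp
Sorted largest to smallest: 92, 46, 34, 30, 25 bp.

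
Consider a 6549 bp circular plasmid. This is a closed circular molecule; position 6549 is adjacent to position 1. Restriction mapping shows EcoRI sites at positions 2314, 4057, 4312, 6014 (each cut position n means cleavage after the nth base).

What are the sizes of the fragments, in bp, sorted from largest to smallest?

Circular molecule, 4 cuts → 4 fragments:
  4057 − 2314 = 1743 bp
  4312 − 4057 = 255 bp
  6014 − 4312 = 1702 bp
  wrap: 6549 − 6014 + 2314 = 2849 bp
Sorted largest to smallest: 2849, 1743, 1702, 255 bp.

2849, 1743, 1702, 255 bp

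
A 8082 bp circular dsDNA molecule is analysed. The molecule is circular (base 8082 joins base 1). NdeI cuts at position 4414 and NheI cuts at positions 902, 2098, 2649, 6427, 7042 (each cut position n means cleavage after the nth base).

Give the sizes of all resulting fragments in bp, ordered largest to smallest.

2013, 1942, 1765, 1196, 615, 551 bp

Combined cut positions (sorted): 902, 2098, 2649, 4414, 6427, 7042.
Circular molecule, 6 cuts → 6 fragments:
  2098 − 902 = 1196 bp
  2649 − 2098 = 551 bp
  4414 − 2649 = 1765 bp
  6427 − 4414 = 2013 bp
  7042 − 6427 = 615 bp
  wrap: 8082 − 7042 + 902 = 1942 bp
Sorted largest to smallest: 2013, 1942, 1765, 1196, 615, 551 bp.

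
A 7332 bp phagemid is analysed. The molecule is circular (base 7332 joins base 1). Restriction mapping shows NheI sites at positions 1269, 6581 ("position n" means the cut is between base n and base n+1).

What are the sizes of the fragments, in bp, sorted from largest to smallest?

Circular molecule, 2 cuts → 2 fragments:
  6581 − 1269 = 5312 bp
  wrap: 7332 − 6581 + 1269 = 2020 bp
Sorted largest to smallest: 5312, 2020 bp.

5312, 2020 bp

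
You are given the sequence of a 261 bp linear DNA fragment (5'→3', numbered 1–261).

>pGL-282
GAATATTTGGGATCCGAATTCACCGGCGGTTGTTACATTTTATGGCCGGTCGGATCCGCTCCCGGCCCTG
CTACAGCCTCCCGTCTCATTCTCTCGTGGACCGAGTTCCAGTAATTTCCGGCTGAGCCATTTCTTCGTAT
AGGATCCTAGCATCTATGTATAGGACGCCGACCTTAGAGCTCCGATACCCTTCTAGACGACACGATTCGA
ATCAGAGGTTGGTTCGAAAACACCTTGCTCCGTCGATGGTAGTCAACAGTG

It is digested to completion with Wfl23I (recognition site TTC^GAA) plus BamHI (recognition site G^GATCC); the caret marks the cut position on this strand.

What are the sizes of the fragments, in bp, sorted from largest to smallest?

Wfl23I sites (TTCGAA) start at positions 206, 223.
Wfl23I cuts after base 3 of each site, so after positions 208, 225.
BamHI sites (GGATCC) start at positions 10, 52, 142.
BamHI cuts after the first base of each site, so after positions 10, 52, 142.
Combined cut positions: 10, 52, 142, 208, 225.
Linear molecule, 5 cuts → 6 fragments:
  1–10 → 10 bp
  11–52 → 42 bp
  53–142 → 90 bp
  143–208 → 66 bp
  209–225 → 17 bp
  226–261 → 36 bp
Sorted largest to smallest: 90, 66, 42, 36, 17, 10 bp.

90, 66, 42, 36, 17, 10 bp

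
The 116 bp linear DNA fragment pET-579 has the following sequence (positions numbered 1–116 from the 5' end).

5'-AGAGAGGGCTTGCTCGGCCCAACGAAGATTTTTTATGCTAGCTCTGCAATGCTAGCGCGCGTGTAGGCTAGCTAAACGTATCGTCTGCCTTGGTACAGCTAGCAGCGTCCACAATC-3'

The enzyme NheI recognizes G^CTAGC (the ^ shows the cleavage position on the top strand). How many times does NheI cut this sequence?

GCTAGC occurs starting at positions 37, 51, 67, 98.
NheI cuts at 4 sites.

4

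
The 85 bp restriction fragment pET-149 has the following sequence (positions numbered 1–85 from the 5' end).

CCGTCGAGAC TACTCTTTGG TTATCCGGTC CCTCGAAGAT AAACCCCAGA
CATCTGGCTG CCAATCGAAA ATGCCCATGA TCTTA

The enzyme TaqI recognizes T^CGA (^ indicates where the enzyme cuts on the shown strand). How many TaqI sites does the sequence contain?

3

TCGA occurs starting at positions 4, 33, 65.
TaqI cuts at 3 sites.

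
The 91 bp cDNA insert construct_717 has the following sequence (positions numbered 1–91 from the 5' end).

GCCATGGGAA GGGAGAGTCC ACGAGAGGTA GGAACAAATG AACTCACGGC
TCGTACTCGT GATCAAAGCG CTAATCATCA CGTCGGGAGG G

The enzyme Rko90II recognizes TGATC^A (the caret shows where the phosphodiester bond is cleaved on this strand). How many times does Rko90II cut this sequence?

1

TGATCA occurs starting at position 60.
Rko90II cuts at 1 site.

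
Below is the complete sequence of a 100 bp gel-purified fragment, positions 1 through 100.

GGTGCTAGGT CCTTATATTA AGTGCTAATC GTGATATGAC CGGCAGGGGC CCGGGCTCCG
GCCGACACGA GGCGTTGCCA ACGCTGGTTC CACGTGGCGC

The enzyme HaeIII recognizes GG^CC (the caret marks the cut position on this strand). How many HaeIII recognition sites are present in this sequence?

GGCC occurs starting at positions 48, 60.
HaeIII cuts at 2 sites.

2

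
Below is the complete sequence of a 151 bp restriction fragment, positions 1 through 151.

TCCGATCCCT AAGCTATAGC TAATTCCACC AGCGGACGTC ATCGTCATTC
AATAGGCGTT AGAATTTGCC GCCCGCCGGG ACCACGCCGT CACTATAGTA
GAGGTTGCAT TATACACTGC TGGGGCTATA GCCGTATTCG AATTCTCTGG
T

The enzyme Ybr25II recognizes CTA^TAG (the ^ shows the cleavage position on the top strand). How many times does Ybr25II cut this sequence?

3

CTATAG occurs starting at positions 14, 93, 126.
Ybr25II cuts at 3 sites.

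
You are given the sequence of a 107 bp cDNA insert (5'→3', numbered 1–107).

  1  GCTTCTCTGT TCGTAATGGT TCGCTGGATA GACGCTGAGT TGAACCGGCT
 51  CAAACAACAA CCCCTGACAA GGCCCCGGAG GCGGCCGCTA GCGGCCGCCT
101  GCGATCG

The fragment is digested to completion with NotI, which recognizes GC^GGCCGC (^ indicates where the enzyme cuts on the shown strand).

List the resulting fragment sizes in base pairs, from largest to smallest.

NotI sites (GCGGCCGC) start at positions 81, 91.
NotI cuts after base 2 of each site, so after positions 82, 92.
Linear molecule, 2 cuts → 3 fragments:
  1–82 → 82 bp
  83–92 → 10 bp
  93–107 → 15 bp
Sorted largest to smallest: 82, 15, 10 bp.

82, 15, 10 bp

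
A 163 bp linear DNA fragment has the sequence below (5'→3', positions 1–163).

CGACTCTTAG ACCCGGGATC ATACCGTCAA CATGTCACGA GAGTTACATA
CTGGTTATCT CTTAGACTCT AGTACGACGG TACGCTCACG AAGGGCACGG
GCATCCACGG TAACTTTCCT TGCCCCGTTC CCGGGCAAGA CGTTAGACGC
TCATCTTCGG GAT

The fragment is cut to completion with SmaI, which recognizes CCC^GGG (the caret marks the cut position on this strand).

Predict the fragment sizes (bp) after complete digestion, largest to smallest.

SmaI sites (CCCGGG) start at positions 12, 130.
SmaI cuts after base 3 of each site, so after positions 14, 132.
Linear molecule, 2 cuts → 3 fragments:
  1–14 → 14 bp
  15–132 → 118 bp
  133–163 → 31 bp
Sorted largest to smallest: 118, 31, 14 bp.

118, 31, 14 bp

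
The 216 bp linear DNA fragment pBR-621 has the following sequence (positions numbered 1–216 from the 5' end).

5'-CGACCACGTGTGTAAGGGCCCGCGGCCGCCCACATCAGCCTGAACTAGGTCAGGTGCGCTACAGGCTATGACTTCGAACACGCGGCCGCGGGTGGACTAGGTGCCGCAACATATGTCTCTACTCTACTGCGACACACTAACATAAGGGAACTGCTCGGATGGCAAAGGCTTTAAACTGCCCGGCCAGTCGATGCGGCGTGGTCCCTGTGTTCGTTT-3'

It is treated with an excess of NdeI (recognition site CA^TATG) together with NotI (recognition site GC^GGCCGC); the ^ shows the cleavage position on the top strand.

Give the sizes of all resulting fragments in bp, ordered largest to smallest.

The NdeI site (CATATG) starts at position 110.
NdeI cuts after base 2 of each site, so after position 111.
NotI sites (GCGGCCGC) start at positions 22, 82.
NotI cuts after base 2 of each site, so after positions 23, 83.
Combined cut positions: 23, 83, 111.
Linear molecule, 3 cuts → 4 fragments:
  1–23 → 23 bp
  24–83 → 60 bp
  84–111 → 28 bp
  112–216 → 105 bp
Sorted largest to smallest: 105, 60, 28, 23 bp.

105, 60, 28, 23 bp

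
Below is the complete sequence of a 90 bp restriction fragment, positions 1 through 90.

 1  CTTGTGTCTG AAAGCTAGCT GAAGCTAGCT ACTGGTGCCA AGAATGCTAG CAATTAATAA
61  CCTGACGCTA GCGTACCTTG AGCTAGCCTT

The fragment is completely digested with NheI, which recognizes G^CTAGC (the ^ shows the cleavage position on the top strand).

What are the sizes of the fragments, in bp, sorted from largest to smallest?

NheI sites (GCTAGC) start at positions 14, 24, 46, 67, 82.
NheI cuts after the first base of each site, so after positions 14, 24, 46, 67, 82.
Linear molecule, 5 cuts → 6 fragments:
  1–14 → 14 bp
  15–24 → 10 bp
  25–46 → 22 bp
  47–67 → 21 bp
  68–82 → 15 bp
  83–90 → 8 bp
Sorted largest to smallest: 22, 21, 15, 14, 10, 8 bp.

22, 21, 15, 14, 10, 8 bp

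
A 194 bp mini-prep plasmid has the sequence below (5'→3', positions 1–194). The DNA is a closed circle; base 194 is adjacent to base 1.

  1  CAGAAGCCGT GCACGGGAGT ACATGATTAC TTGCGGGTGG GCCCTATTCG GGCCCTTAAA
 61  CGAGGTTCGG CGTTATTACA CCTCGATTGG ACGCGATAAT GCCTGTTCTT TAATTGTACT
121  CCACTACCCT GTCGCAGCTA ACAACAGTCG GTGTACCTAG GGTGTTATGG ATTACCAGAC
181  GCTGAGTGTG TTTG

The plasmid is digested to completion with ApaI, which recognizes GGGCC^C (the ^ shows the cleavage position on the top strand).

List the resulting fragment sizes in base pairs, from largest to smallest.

183, 11 bp

ApaI sites (GGGCCC) start at positions 39, 50.
ApaI cuts after base 5 of each site (before the last base), so after positions 43, 54.
Circular molecule, 2 cuts → 2 fragments:
  44–54 → 11 bp
  55–194 then 1–43 → 140 + 43 = 183 bp
Sorted largest to smallest: 183, 11 bp.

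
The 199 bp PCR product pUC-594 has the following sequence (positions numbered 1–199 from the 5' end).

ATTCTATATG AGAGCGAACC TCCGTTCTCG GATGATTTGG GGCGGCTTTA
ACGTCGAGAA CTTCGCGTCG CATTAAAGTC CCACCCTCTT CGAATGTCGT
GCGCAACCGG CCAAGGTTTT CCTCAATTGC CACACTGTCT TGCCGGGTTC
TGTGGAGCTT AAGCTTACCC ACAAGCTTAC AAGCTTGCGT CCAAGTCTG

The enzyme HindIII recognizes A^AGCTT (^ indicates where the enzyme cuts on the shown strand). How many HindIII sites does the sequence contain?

AAGCTT occurs starting at positions 161, 173, 181.
HindIII cuts at 3 sites.

3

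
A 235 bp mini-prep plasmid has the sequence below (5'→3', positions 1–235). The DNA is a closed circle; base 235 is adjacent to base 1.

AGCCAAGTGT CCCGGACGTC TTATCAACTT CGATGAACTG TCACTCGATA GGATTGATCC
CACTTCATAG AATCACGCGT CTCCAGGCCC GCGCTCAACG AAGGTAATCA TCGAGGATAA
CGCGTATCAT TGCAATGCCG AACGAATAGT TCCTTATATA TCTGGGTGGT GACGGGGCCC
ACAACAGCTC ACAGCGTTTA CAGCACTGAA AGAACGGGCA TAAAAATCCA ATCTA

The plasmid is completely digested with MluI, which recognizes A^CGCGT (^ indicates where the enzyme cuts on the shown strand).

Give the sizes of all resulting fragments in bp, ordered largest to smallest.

MluI sites (ACGCGT) start at positions 75, 120.
MluI cuts after the first base of each site, so after positions 75, 120.
Circular molecule, 2 cuts → 2 fragments:
  76–120 → 45 bp
  121–235 then 1–75 → 115 + 75 = 190 bp
Sorted largest to smallest: 190, 45 bp.

190, 45 bp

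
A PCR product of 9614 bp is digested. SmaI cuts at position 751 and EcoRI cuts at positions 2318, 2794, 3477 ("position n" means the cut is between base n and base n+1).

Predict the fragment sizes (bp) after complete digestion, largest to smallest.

Combined cut positions (sorted): 751, 2318, 2794, 3477.
Linear molecule, 4 cuts → 5 fragments:
  751 − 0 = 751 bp
  2318 − 751 = 1567 bp
  2794 − 2318 = 476 bp
  3477 − 2794 = 683 bp
  9614 − 3477 = 6137 bp
Sorted largest to smallest: 6137, 1567, 751, 683, 476 bp.

6137, 1567, 751, 683, 476 bp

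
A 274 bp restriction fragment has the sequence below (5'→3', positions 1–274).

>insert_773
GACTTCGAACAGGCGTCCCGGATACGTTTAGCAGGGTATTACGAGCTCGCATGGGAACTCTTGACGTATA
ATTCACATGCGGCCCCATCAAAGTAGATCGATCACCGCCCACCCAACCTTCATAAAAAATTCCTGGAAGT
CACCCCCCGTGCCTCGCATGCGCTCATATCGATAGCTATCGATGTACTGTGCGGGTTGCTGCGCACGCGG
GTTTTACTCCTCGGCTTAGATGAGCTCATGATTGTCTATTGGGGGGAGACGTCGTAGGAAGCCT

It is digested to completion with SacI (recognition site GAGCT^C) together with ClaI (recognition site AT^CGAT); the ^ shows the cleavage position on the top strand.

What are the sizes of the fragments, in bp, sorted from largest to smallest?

71, 57, 51, 47, 38, 10 bp

SacI sites (GAGCTC) start at positions 43, 232.
SacI cuts after base 5 of each site (before the last base), so after positions 47, 236.
ClaI sites (ATCGAT) start at positions 97, 168, 178.
ClaI cuts after base 2 of each site, so after positions 98, 169, 179.
Combined cut positions: 47, 98, 169, 179, 236.
Linear molecule, 5 cuts → 6 fragments:
  1–47 → 47 bp
  48–98 → 51 bp
  99–169 → 71 bp
  170–179 → 10 bp
  180–236 → 57 bp
  237–274 → 38 bp
Sorted largest to smallest: 71, 57, 51, 47, 38, 10 bp.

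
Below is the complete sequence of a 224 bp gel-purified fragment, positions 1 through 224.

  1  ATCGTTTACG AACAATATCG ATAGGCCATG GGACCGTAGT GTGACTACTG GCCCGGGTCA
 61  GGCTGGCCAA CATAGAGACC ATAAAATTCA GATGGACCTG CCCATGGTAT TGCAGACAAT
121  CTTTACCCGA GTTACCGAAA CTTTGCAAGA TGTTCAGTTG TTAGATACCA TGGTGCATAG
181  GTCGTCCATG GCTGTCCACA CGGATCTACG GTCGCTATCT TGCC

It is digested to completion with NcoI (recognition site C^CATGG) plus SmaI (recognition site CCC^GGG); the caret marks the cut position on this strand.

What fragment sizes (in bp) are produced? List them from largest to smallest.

66, 48, 38, 28, 26, 18 bp

NcoI sites (CCATGG) start at positions 26, 102, 168, 186.
NcoI cuts after the first base of each site, so after positions 26, 102, 168, 186.
The SmaI site (CCCGGG) starts at position 52.
SmaI cuts after base 3 of each site, so after position 54.
Combined cut positions: 26, 54, 102, 168, 186.
Linear molecule, 5 cuts → 6 fragments:
  1–26 → 26 bp
  27–54 → 28 bp
  55–102 → 48 bp
  103–168 → 66 bp
  169–186 → 18 bp
  187–224 → 38 bp
Sorted largest to smallest: 66, 48, 38, 28, 26, 18 bp.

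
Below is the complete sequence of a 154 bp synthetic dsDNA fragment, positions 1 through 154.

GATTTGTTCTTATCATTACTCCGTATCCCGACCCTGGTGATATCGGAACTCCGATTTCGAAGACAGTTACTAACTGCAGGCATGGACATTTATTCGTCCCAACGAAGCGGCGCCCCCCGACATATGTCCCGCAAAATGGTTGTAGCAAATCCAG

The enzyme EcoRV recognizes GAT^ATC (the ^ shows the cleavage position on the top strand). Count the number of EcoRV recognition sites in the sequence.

GATATC occurs starting at position 39.
EcoRV cuts at 1 site.

1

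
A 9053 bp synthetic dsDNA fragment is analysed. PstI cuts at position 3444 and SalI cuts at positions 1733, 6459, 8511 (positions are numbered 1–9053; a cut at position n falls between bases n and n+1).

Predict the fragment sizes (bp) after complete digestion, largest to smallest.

3015, 2052, 1733, 1711, 542 bp

Combined cut positions (sorted): 1733, 3444, 6459, 8511.
Linear molecule, 4 cuts → 5 fragments:
  1733 − 0 = 1733 bp
  3444 − 1733 = 1711 bp
  6459 − 3444 = 3015 bp
  8511 − 6459 = 2052 bp
  9053 − 8511 = 542 bp
Sorted largest to smallest: 3015, 2052, 1733, 1711, 542 bp.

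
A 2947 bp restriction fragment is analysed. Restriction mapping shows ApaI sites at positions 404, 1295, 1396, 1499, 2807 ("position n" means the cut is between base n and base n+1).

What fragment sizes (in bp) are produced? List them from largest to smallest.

1308, 891, 404, 140, 103, 101 bp

Linear molecule, 5 cuts → 6 fragments:
  404 − 0 = 404 bp
  1295 − 404 = 891 bp
  1396 − 1295 = 101 bp
  1499 − 1396 = 103 bp
  2807 − 1499 = 1308 bp
  2947 − 2807 = 140 bp
Sorted largest to smallest: 1308, 891, 404, 140, 103, 101 bp.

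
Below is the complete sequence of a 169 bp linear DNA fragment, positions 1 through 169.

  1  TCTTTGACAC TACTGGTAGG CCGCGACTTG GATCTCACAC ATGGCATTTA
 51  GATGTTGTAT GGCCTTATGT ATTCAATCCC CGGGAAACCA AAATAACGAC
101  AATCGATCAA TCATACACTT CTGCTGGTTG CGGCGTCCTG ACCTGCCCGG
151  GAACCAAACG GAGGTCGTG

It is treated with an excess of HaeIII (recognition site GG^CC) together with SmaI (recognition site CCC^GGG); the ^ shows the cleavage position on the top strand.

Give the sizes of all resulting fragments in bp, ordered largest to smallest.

HaeIII sites (GGCC) start at positions 19, 61.
HaeIII cuts after base 2 of each site, so after positions 20, 62.
SmaI sites (CCCGGG) start at positions 79, 146.
SmaI cuts after base 3 of each site, so after positions 81, 148.
Combined cut positions: 20, 62, 81, 148.
Linear molecule, 4 cuts → 5 fragments:
  1–20 → 20 bp
  21–62 → 42 bp
  63–81 → 19 bp
  82–148 → 67 bp
  149–169 → 21 bp
Sorted largest to smallest: 67, 42, 21, 20, 19 bp.

67, 42, 21, 20, 19 bp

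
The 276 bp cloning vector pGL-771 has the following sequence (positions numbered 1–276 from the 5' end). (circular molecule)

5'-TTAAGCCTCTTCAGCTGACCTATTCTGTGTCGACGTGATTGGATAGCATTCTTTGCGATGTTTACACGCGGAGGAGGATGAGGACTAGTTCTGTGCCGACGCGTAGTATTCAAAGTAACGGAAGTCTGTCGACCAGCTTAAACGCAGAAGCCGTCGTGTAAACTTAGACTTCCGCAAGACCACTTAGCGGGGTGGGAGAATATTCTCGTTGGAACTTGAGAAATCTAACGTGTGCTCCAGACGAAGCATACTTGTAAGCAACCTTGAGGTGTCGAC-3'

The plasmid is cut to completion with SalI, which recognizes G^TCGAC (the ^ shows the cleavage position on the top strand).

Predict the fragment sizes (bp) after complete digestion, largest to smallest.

SalI sites (GTCGAC) start at positions 29, 128, 271.
SalI cuts after the first base of each site, so after positions 29, 128, 271.
Circular molecule, 3 cuts → 3 fragments:
  30–128 → 99 bp
  129–271 → 143 bp
  272–276 then 1–29 → 5 + 29 = 34 bp
Sorted largest to smallest: 143, 99, 34 bp.

143, 99, 34 bp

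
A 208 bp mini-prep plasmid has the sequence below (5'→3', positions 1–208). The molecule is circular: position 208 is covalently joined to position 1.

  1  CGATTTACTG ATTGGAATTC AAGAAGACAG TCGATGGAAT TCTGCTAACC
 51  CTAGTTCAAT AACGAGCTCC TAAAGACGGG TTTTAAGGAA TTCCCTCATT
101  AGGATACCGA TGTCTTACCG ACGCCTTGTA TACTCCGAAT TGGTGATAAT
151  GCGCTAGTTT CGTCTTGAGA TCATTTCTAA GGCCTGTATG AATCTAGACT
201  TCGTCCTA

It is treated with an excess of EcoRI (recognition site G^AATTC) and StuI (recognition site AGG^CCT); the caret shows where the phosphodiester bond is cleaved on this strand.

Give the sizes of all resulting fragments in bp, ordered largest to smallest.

94, 51, 41, 22 bp

EcoRI sites (GAATTC) start at positions 15, 37, 88.
EcoRI cuts after the first base of each site, so after positions 15, 37, 88.
The StuI site (AGGCCT) starts at position 180.
StuI cuts after base 3 of each site, so after position 182.
Combined cut positions: 15, 37, 88, 182.
Circular molecule, 4 cuts → 4 fragments:
  16–37 → 22 bp
  38–88 → 51 bp
  89–182 → 94 bp
  183–208 then 1–15 → 26 + 15 = 41 bp
Sorted largest to smallest: 94, 51, 41, 22 bp.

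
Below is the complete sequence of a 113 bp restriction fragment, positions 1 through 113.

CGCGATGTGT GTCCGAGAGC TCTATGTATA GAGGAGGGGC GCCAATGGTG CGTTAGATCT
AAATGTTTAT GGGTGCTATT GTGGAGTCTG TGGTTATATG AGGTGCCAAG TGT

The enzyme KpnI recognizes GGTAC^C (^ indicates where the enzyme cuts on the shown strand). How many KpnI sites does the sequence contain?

No occurrence of GGTACC is present in the sequence.
KpnI does not cut: 0 sites.

0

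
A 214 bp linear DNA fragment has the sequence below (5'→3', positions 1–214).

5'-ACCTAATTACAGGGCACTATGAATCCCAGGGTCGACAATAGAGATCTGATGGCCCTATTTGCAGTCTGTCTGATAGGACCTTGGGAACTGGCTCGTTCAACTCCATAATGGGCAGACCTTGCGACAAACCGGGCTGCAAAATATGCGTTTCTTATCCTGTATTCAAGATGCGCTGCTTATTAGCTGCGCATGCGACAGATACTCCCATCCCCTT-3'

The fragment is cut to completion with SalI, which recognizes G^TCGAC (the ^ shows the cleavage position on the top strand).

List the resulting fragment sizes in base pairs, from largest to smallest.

183, 31 bp

The SalI site (GTCGAC) starts at position 31.
SalI cuts after the first base of each site, so after position 31.
Linear molecule, 1 cut → 2 fragments:
  1–31 → 31 bp
  32–214 → 183 bp
Sorted largest to smallest: 183, 31 bp.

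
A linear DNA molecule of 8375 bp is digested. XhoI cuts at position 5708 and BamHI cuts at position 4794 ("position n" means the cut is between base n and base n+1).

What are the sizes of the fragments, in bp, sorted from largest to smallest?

Combined cut positions (sorted): 4794, 5708.
Linear molecule, 2 cuts → 3 fragments:
  4794 − 0 = 4794 bp
  5708 − 4794 = 914 bp
  8375 − 5708 = 2667 bp
Sorted largest to smallest: 4794, 2667, 914 bp.

4794, 2667, 914 bp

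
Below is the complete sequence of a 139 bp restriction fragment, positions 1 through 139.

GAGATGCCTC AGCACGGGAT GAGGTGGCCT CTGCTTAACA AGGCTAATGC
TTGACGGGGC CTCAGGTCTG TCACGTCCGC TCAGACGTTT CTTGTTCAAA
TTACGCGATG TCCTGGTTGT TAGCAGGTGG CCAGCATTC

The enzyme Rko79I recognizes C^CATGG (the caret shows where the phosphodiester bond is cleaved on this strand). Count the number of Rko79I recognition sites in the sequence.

No occurrence of CCATGG is present in the sequence.
Rko79I does not cut: 0 sites.

0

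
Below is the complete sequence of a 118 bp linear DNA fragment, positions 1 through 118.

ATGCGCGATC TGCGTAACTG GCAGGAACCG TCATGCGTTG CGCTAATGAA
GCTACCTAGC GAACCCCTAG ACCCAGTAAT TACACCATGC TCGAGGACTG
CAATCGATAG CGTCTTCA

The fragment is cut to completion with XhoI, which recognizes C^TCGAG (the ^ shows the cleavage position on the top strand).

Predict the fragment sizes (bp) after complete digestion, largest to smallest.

The XhoI site (CTCGAG) starts at position 90.
XhoI cuts after the first base of each site, so after position 90.
Linear molecule, 1 cut → 2 fragments:
  1–90 → 90 bp
  91–118 → 28 bp
Sorted largest to smallest: 90, 28 bp.

90, 28 bp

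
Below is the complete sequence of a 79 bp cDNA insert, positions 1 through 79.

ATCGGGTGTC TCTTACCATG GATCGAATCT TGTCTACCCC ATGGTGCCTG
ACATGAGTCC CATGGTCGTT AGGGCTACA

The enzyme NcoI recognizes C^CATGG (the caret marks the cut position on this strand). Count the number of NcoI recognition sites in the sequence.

3

CCATGG occurs starting at positions 16, 39, 60.
NcoI cuts at 3 sites.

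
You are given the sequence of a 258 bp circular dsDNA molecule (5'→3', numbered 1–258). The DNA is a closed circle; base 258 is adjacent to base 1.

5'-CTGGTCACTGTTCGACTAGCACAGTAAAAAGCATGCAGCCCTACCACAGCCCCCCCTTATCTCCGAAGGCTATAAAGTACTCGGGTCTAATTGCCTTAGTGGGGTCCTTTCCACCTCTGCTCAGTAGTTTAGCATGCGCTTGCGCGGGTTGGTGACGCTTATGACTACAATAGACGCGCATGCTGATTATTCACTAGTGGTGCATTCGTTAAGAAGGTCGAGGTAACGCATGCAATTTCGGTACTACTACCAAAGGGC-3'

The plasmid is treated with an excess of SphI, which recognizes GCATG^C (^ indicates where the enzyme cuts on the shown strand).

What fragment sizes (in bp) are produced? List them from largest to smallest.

101, 61, 50, 46 bp

SphI sites (GCATGC) start at positions 31, 132, 178, 228.
SphI cuts after base 5 of each site (before the last base), so after positions 35, 136, 182, 232.
Circular molecule, 4 cuts → 4 fragments:
  36–136 → 101 bp
  137–182 → 46 bp
  183–232 → 50 bp
  233–258 then 1–35 → 26 + 35 = 61 bp
Sorted largest to smallest: 101, 61, 50, 46 bp.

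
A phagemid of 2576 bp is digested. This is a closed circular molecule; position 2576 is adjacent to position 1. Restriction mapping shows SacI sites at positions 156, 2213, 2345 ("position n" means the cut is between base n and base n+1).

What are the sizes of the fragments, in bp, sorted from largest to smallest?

Circular molecule, 3 cuts → 3 fragments:
  2213 − 156 = 2057 bp
  2345 − 2213 = 132 bp
  wrap: 2576 − 2345 + 156 = 387 bp
Sorted largest to smallest: 2057, 387, 132 bp.

2057, 387, 132 bp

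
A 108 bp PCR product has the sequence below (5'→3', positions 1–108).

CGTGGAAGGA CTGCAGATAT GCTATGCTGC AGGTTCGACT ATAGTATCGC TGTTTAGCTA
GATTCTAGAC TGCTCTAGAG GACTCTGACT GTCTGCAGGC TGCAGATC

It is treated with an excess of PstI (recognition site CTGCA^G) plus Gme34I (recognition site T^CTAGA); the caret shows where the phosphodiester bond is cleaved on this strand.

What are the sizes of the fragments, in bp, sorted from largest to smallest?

33, 23, 16, 15, 10, 7, 4 bp

PstI sites (CTGCAG) start at positions 11, 27, 93, 100.
PstI cuts after base 5 of each site (before the last base), so after positions 15, 31, 97, 104.
Gme34I sites (TCTAGA) start at positions 64, 74.
Gme34I cuts after the first base of each site, so after positions 64, 74.
Combined cut positions: 15, 31, 64, 74, 97, 104.
Linear molecule, 6 cuts → 7 fragments:
  1–15 → 15 bp
  16–31 → 16 bp
  32–64 → 33 bp
  65–74 → 10 bp
  75–97 → 23 bp
  98–104 → 7 bp
  105–108 → 4 bp
Sorted largest to smallest: 33, 23, 16, 15, 10, 7, 4 bp.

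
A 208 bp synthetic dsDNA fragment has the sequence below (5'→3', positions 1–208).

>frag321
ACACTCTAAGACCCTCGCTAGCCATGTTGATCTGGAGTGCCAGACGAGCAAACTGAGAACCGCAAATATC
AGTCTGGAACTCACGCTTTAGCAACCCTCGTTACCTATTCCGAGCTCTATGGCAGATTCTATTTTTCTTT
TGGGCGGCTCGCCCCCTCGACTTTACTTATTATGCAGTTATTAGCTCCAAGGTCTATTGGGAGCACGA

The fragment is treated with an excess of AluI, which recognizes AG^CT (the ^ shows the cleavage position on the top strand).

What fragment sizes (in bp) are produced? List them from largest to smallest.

AluI sites (AGCT) start at positions 113, 183.
AluI cuts after base 2 of each site, so after positions 114, 184.
Linear molecule, 2 cuts → 3 fragments:
  1–114 → 114 bp
  115–184 → 70 bp
  185–208 → 24 bp
Sorted largest to smallest: 114, 70, 24 bp.

114, 70, 24 bp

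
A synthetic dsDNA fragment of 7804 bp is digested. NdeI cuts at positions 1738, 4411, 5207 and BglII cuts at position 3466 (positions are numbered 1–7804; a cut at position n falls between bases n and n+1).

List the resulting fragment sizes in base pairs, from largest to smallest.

Combined cut positions (sorted): 1738, 3466, 4411, 5207.
Linear molecule, 4 cuts → 5 fragments:
  1738 − 0 = 1738 bp
  3466 − 1738 = 1728 bp
  4411 − 3466 = 945 bp
  5207 − 4411 = 796 bp
  7804 − 5207 = 2597 bp
Sorted largest to smallest: 2597, 1738, 1728, 945, 796 bp.

2597, 1738, 1728, 945, 796 bp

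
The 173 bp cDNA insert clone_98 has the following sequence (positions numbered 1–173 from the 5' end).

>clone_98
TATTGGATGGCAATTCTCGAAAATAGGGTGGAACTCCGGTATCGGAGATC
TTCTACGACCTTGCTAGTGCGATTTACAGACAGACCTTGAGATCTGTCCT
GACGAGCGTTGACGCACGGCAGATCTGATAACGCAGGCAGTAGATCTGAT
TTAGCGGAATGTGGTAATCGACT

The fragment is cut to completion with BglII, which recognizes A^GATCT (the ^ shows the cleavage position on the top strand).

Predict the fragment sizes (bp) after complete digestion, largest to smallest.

BglII sites (AGATCT) start at positions 46, 90, 121, 142.
BglII cuts after the first base of each site, so after positions 46, 90, 121, 142.
Linear molecule, 4 cuts → 5 fragments:
  1–46 → 46 bp
  47–90 → 44 bp
  91–121 → 31 bp
  122–142 → 21 bp
  143–173 → 31 bp
Sorted largest to smallest: 46, 44, 31, 31, 21 bp.

46, 44, 31, 31, 21 bp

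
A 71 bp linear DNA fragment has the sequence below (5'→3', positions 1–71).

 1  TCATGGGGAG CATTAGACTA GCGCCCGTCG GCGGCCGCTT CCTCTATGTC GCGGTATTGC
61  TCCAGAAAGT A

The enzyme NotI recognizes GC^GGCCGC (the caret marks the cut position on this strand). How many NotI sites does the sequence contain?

GCGGCCGC occurs starting at position 31.
NotI cuts at 1 site.

1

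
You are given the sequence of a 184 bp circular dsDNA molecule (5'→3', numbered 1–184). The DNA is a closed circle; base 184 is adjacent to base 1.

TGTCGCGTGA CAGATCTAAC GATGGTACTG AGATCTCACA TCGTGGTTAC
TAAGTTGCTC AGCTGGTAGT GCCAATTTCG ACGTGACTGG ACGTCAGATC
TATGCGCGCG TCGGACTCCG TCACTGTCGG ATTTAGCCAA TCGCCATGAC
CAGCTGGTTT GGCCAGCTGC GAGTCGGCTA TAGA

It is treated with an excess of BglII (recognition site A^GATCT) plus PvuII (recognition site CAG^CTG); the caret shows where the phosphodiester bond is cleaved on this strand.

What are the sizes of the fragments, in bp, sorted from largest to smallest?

BglII sites (AGATCT) start at positions 12, 31, 96.
BglII cuts after the first base of each site, so after positions 12, 31, 96.
PvuII sites (CAGCTG) start at positions 60, 151, 164.
PvuII cuts after base 3 of each site, so after positions 62, 153, 166.
Combined cut positions: 12, 31, 62, 96, 153, 166.
Circular molecule, 6 cuts → 6 fragments:
  13–31 → 19 bp
  32–62 → 31 bp
  63–96 → 34 bp
  97–153 → 57 bp
  154–166 → 13 bp
  167–184 then 1–12 → 18 + 12 = 30 bp
Sorted largest to smallest: 57, 34, 31, 30, 19, 13 bp.

57, 34, 31, 30, 19, 13 bp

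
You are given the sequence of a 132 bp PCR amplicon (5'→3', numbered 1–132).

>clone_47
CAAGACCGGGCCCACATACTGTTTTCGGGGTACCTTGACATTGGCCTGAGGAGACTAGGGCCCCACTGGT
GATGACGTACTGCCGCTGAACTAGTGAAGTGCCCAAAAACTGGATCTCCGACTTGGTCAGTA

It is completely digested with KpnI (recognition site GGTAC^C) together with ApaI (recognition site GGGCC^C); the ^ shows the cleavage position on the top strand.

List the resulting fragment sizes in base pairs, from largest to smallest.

70, 29, 21, 12 bp

The KpnI site (GGTACC) starts at position 29.
KpnI cuts after base 5 of each site (before the last base), so after position 33.
ApaI sites (GGGCCC) start at positions 8, 58.
ApaI cuts after base 5 of each site (before the last base), so after positions 12, 62.
Combined cut positions: 12, 33, 62.
Linear molecule, 3 cuts → 4 fragments:
  1–12 → 12 bp
  13–33 → 21 bp
  34–62 → 29 bp
  63–132 → 70 bp
Sorted largest to smallest: 70, 29, 21, 12 bp.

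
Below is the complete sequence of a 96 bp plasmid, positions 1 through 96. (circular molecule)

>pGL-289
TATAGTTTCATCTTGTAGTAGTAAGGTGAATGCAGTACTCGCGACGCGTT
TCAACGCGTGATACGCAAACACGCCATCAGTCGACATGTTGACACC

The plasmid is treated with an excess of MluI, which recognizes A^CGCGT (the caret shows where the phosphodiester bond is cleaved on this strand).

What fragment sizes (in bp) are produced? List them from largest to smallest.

MluI sites (ACGCGT) start at positions 44, 54.
MluI cuts after the first base of each site, so after positions 44, 54.
Circular molecule, 2 cuts → 2 fragments:
  45–54 → 10 bp
  55–96 then 1–44 → 42 + 44 = 86 bp
Sorted largest to smallest: 86, 10 bp.

86, 10 bp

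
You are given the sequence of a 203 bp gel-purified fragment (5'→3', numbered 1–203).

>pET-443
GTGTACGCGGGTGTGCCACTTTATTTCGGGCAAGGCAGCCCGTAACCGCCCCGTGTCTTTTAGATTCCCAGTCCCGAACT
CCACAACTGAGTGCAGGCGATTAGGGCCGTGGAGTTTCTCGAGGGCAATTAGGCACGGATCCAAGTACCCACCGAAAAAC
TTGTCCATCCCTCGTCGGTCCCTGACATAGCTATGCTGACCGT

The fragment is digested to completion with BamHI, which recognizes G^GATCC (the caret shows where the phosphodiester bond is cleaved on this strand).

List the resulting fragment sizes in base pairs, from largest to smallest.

137, 66 bp

The BamHI site (GGATCC) starts at position 137.
BamHI cuts after the first base of each site, so after position 137.
Linear molecule, 1 cut → 2 fragments:
  1–137 → 137 bp
  138–203 → 66 bp
Sorted largest to smallest: 137, 66 bp.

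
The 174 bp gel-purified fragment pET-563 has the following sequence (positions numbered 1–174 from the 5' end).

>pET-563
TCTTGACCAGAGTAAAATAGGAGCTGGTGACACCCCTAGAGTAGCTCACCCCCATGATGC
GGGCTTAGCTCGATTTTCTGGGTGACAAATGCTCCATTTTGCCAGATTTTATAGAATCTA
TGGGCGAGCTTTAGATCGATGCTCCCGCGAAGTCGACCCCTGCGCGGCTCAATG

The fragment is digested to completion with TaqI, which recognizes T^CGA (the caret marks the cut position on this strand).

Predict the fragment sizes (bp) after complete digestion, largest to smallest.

70, 66, 21, 17 bp

TaqI sites (TCGA) start at positions 70, 136, 153.
TaqI cuts after the first base of each site, so after positions 70, 136, 153.
Linear molecule, 3 cuts → 4 fragments:
  1–70 → 70 bp
  71–136 → 66 bp
  137–153 → 17 bp
  154–174 → 21 bp
Sorted largest to smallest: 70, 66, 21, 17 bp.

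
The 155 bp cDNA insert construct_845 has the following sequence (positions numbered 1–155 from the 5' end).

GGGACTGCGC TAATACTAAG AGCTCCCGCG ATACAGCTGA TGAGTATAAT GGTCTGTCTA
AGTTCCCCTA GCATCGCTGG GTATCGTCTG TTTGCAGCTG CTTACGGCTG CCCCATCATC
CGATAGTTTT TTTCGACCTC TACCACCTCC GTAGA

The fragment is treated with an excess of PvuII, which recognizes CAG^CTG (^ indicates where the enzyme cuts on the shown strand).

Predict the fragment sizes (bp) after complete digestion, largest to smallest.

PvuII sites (CAGCTG) start at positions 34, 95.
PvuII cuts after base 3 of each site, so after positions 36, 97.
Linear molecule, 2 cuts → 3 fragments:
  1–36 → 36 bp
  37–97 → 61 bp
  98–155 → 58 bp
Sorted largest to smallest: 61, 58, 36 bp.

61, 58, 36 bp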